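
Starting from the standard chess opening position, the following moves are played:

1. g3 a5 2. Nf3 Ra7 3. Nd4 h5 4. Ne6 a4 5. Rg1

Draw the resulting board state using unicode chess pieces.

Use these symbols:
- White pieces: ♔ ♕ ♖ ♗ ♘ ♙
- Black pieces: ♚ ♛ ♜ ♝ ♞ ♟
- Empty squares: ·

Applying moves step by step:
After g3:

♜ ♞ ♝ ♛ ♚ ♝ ♞ ♜
♟ ♟ ♟ ♟ ♟ ♟ ♟ ♟
· · · · · · · ·
· · · · · · · ·
· · · · · · · ·
· · · · · · ♙ ·
♙ ♙ ♙ ♙ ♙ ♙ · ♙
♖ ♘ ♗ ♕ ♔ ♗ ♘ ♖


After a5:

♜ ♞ ♝ ♛ ♚ ♝ ♞ ♜
· ♟ ♟ ♟ ♟ ♟ ♟ ♟
· · · · · · · ·
♟ · · · · · · ·
· · · · · · · ·
· · · · · · ♙ ·
♙ ♙ ♙ ♙ ♙ ♙ · ♙
♖ ♘ ♗ ♕ ♔ ♗ ♘ ♖


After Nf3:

♜ ♞ ♝ ♛ ♚ ♝ ♞ ♜
· ♟ ♟ ♟ ♟ ♟ ♟ ♟
· · · · · · · ·
♟ · · · · · · ·
· · · · · · · ·
· · · · · ♘ ♙ ·
♙ ♙ ♙ ♙ ♙ ♙ · ♙
♖ ♘ ♗ ♕ ♔ ♗ · ♖


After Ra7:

· ♞ ♝ ♛ ♚ ♝ ♞ ♜
♜ ♟ ♟ ♟ ♟ ♟ ♟ ♟
· · · · · · · ·
♟ · · · · · · ·
· · · · · · · ·
· · · · · ♘ ♙ ·
♙ ♙ ♙ ♙ ♙ ♙ · ♙
♖ ♘ ♗ ♕ ♔ ♗ · ♖


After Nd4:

· ♞ ♝ ♛ ♚ ♝ ♞ ♜
♜ ♟ ♟ ♟ ♟ ♟ ♟ ♟
· · · · · · · ·
♟ · · · · · · ·
· · · ♘ · · · ·
· · · · · · ♙ ·
♙ ♙ ♙ ♙ ♙ ♙ · ♙
♖ ♘ ♗ ♕ ♔ ♗ · ♖


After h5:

· ♞ ♝ ♛ ♚ ♝ ♞ ♜
♜ ♟ ♟ ♟ ♟ ♟ ♟ ·
· · · · · · · ·
♟ · · · · · · ♟
· · · ♘ · · · ·
· · · · · · ♙ ·
♙ ♙ ♙ ♙ ♙ ♙ · ♙
♖ ♘ ♗ ♕ ♔ ♗ · ♖


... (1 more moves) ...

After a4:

· ♞ ♝ ♛ ♚ ♝ ♞ ♜
♜ ♟ ♟ ♟ ♟ ♟ ♟ ·
· · · · ♘ · · ·
· · · · · · · ♟
♟ · · · · · · ·
· · · · · · ♙ ·
♙ ♙ ♙ ♙ ♙ ♙ · ♙
♖ ♘ ♗ ♕ ♔ ♗ · ♖


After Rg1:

· ♞ ♝ ♛ ♚ ♝ ♞ ♜
♜ ♟ ♟ ♟ ♟ ♟ ♟ ·
· · · · ♘ · · ·
· · · · · · · ♟
♟ · · · · · · ·
· · · · · · ♙ ·
♙ ♙ ♙ ♙ ♙ ♙ · ♙
♖ ♘ ♗ ♕ ♔ ♗ ♖ ·



  a b c d e f g h
  ─────────────────
8│· ♞ ♝ ♛ ♚ ♝ ♞ ♜│8
7│♜ ♟ ♟ ♟ ♟ ♟ ♟ ·│7
6│· · · · ♘ · · ·│6
5│· · · · · · · ♟│5
4│♟ · · · · · · ·│4
3│· · · · · · ♙ ·│3
2│♙ ♙ ♙ ♙ ♙ ♙ · ♙│2
1│♖ ♘ ♗ ♕ ♔ ♗ ♖ ·│1
  ─────────────────
  a b c d e f g h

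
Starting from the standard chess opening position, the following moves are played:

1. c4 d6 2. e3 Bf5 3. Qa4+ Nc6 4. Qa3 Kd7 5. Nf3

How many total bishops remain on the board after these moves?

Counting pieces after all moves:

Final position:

  a b c d e f g h
  ─────────────────
8│♜ · · ♛ · ♝ ♞ ♜│8
7│♟ ♟ ♟ ♚ ♟ ♟ ♟ ♟│7
6│· · ♞ ♟ · · · ·│6
5│· · · · · ♝ · ·│5
4│· · ♙ · · · · ·│4
3│♕ · · · ♙ ♘ · ·│3
2│♙ ♙ · ♙ · ♙ ♙ ♙│2
1│♖ ♘ ♗ · ♔ ♗ · ♖│1
  ─────────────────
  a b c d e f g h


4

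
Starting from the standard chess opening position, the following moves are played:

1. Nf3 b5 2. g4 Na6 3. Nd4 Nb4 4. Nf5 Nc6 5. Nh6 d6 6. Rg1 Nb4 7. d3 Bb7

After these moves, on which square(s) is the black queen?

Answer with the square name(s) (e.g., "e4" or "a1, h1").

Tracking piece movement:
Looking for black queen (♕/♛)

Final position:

  a b c d e f g h
  ─────────────────
8│♜ · · ♛ ♚ ♝ ♞ ♜│8
7│♟ ♝ ♟ · ♟ ♟ ♟ ♟│7
6│· · · ♟ · · · ♘│6
5│· ♟ · · · · · ·│5
4│· ♞ · · · · ♙ ·│4
3│· · · ♙ · · · ·│3
2│♙ ♙ ♙ · ♙ ♙ · ♙│2
1│♖ ♘ ♗ ♕ ♔ ♗ ♖ ·│1
  ─────────────────
  a b c d e f g h


d8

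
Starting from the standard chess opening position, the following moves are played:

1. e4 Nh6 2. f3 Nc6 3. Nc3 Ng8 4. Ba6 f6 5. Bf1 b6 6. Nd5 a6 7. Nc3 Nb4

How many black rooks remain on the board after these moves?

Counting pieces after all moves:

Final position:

  a b c d e f g h
  ─────────────────
8│♜ · ♝ ♛ ♚ ♝ ♞ ♜│8
7│· · ♟ ♟ ♟ · ♟ ♟│7
6│♟ ♟ · · · ♟ · ·│6
5│· · · · · · · ·│5
4│· ♞ · · ♙ · · ·│4
3│· · ♘ · · ♙ · ·│3
2│♙ ♙ ♙ ♙ · · ♙ ♙│2
1│♖ · ♗ ♕ ♔ ♗ ♘ ♖│1
  ─────────────────
  a b c d e f g h


2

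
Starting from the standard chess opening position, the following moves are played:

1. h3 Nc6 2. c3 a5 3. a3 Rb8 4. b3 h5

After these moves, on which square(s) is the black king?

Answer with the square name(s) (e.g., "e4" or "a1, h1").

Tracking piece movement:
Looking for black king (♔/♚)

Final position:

  a b c d e f g h
  ─────────────────
8│· ♜ ♝ ♛ ♚ ♝ ♞ ♜│8
7│· ♟ ♟ ♟ ♟ ♟ ♟ ·│7
6│· · ♞ · · · · ·│6
5│♟ · · · · · · ♟│5
4│· · · · · · · ·│4
3│♙ ♙ ♙ · · · · ♙│3
2│· · · ♙ ♙ ♙ ♙ ·│2
1│♖ ♘ ♗ ♕ ♔ ♗ ♘ ♖│1
  ─────────────────
  a b c d e f g h


e8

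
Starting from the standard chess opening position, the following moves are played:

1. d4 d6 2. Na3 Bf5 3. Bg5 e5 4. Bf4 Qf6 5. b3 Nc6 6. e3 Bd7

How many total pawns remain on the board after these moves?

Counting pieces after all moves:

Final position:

  a b c d e f g h
  ─────────────────
8│♜ · · · ♚ ♝ ♞ ♜│8
7│♟ ♟ ♟ ♝ · ♟ ♟ ♟│7
6│· · ♞ ♟ · ♛ · ·│6
5│· · · · ♟ · · ·│5
4│· · · ♙ · ♗ · ·│4
3│♘ ♙ · · ♙ · · ·│3
2│♙ · ♙ · · ♙ ♙ ♙│2
1│♖ · · ♕ ♔ ♗ ♘ ♖│1
  ─────────────────
  a b c d e f g h


16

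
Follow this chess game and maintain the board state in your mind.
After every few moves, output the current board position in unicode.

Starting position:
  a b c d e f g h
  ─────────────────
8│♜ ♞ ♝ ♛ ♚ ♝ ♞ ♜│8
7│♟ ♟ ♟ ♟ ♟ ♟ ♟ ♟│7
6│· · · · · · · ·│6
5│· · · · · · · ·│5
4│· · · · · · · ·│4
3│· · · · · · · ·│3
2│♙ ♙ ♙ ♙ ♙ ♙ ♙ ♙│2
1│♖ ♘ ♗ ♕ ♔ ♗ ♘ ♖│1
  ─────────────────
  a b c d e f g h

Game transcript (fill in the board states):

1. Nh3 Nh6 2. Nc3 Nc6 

  a b c d e f g h
  ─────────────────
8│♜ · ♝ ♛ ♚ ♝ · ♜│8
7│♟ ♟ ♟ ♟ ♟ ♟ ♟ ♟│7
6│· · ♞ · · · · ♞│6
5│· · · · · · · ·│5
4│· · · · · · · ·│4
3│· · ♘ · · · · ♘│3
2│♙ ♙ ♙ ♙ ♙ ♙ ♙ ♙│2
1│♖ · ♗ ♕ ♔ ♗ · ♖│1
  ─────────────────
  a b c d e f g h

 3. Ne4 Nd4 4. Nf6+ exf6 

  a b c d e f g h
  ─────────────────
8│♜ · ♝ ♛ ♚ ♝ · ♜│8
7│♟ ♟ ♟ ♟ · ♟ ♟ ♟│7
6│· · · · · ♟ · ♞│6
5│· · · · · · · ·│5
4│· · · ♞ · · · ·│4
3│· · · · · · · ♘│3
2│♙ ♙ ♙ ♙ ♙ ♙ ♙ ♙│2
1│♖ · ♗ ♕ ♔ ♗ · ♖│1
  ─────────────────
  a b c d e f g h

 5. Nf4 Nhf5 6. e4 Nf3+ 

  a b c d e f g h
  ─────────────────
8│♜ · ♝ ♛ ♚ ♝ · ♜│8
7│♟ ♟ ♟ ♟ · ♟ ♟ ♟│7
6│· · · · · ♟ · ·│6
5│· · · · · ♞ · ·│5
4│· · · · ♙ ♘ · ·│4
3│· · · · · ♞ · ·│3
2│♙ ♙ ♙ ♙ · ♙ ♙ ♙│2
1│♖ · ♗ ♕ ♔ ♗ · ♖│1
  ─────────────────
  a b c d e f g h

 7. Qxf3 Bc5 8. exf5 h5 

  a b c d e f g h
  ─────────────────
8│♜ · ♝ ♛ ♚ · · ♜│8
7│♟ ♟ ♟ ♟ · ♟ ♟ ·│7
6│· · · · · ♟ · ·│6
5│· · ♝ · · ♙ · ♟│5
4│· · · · · ♘ · ·│4
3│· · · · · ♕ · ·│3
2│♙ ♙ ♙ ♙ · ♙ ♙ ♙│2
1│♖ · ♗ · ♔ ♗ · ♖│1
  ─────────────────
  a b c d e f g h

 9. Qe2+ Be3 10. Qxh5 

  a b c d e f g h
  ─────────────────
8│♜ · ♝ ♛ ♚ · · ♜│8
7│♟ ♟ ♟ ♟ · ♟ ♟ ·│7
6│· · · · · ♟ · ·│6
5│· · · · · ♙ · ♕│5
4│· · · · · ♘ · ·│4
3│· · · · ♝ · · ·│3
2│♙ ♙ ♙ ♙ · ♙ ♙ ♙│2
1│♖ · ♗ · ♔ ♗ · ♖│1
  ─────────────────
  a b c d e f g h


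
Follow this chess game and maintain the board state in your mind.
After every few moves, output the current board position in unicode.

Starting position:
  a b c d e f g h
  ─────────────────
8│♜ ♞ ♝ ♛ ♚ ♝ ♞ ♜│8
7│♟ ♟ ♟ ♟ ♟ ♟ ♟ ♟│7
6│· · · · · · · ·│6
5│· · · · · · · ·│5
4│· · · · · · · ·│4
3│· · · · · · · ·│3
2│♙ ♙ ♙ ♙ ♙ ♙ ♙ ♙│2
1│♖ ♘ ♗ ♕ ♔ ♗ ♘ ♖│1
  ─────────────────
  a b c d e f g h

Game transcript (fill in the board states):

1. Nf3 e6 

  a b c d e f g h
  ─────────────────
8│♜ ♞ ♝ ♛ ♚ ♝ ♞ ♜│8
7│♟ ♟ ♟ ♟ · ♟ ♟ ♟│7
6│· · · · ♟ · · ·│6
5│· · · · · · · ·│5
4│· · · · · · · ·│4
3│· · · · · ♘ · ·│3
2│♙ ♙ ♙ ♙ ♙ ♙ ♙ ♙│2
1│♖ ♘ ♗ ♕ ♔ ♗ · ♖│1
  ─────────────────
  a b c d e f g h

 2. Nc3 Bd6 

  a b c d e f g h
  ─────────────────
8│♜ ♞ ♝ ♛ ♚ · ♞ ♜│8
7│♟ ♟ ♟ ♟ · ♟ ♟ ♟│7
6│· · · ♝ ♟ · · ·│6
5│· · · · · · · ·│5
4│· · · · · · · ·│4
3│· · ♘ · · ♘ · ·│3
2│♙ ♙ ♙ ♙ ♙ ♙ ♙ ♙│2
1│♖ · ♗ ♕ ♔ ♗ · ♖│1
  ─────────────────
  a b c d e f g h

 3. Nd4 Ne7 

  a b c d e f g h
  ─────────────────
8│♜ ♞ ♝ ♛ ♚ · · ♜│8
7│♟ ♟ ♟ ♟ ♞ ♟ ♟ ♟│7
6│· · · ♝ ♟ · · ·│6
5│· · · · · · · ·│5
4│· · · ♘ · · · ·│4
3│· · ♘ · · · · ·│3
2│♙ ♙ ♙ ♙ ♙ ♙ ♙ ♙│2
1│♖ · ♗ ♕ ♔ ♗ · ♖│1
  ─────────────────
  a b c d e f g h

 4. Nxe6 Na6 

  a b c d e f g h
  ─────────────────
8│♜ · ♝ ♛ ♚ · · ♜│8
7│♟ ♟ ♟ ♟ ♞ ♟ ♟ ♟│7
6│♞ · · ♝ ♘ · · ·│6
5│· · · · · · · ·│5
4│· · · · · · · ·│4
3│· · ♘ · · · · ·│3
2│♙ ♙ ♙ ♙ ♙ ♙ ♙ ♙│2
1│♖ · ♗ ♕ ♔ ♗ · ♖│1
  ─────────────────
  a b c d e f g h

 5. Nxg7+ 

  a b c d e f g h
  ─────────────────
8│♜ · ♝ ♛ ♚ · · ♜│8
7│♟ ♟ ♟ ♟ ♞ ♟ ♘ ♟│7
6│♞ · · ♝ · · · ·│6
5│· · · · · · · ·│5
4│· · · · · · · ·│4
3│· · ♘ · · · · ·│3
2│♙ ♙ ♙ ♙ ♙ ♙ ♙ ♙│2
1│♖ · ♗ ♕ ♔ ♗ · ♖│1
  ─────────────────
  a b c d e f g h


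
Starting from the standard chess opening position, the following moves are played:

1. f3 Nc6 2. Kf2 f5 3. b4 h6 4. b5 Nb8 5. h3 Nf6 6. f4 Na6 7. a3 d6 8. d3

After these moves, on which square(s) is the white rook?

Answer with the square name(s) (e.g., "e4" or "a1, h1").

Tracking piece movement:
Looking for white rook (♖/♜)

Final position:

  a b c d e f g h
  ─────────────────
8│♜ · ♝ ♛ ♚ ♝ · ♜│8
7│♟ ♟ ♟ · ♟ · ♟ ·│7
6│♞ · · ♟ · ♞ · ♟│6
5│· ♙ · · · ♟ · ·│5
4│· · · · · ♙ · ·│4
3│♙ · · ♙ · · · ♙│3
2│· · ♙ · ♙ ♔ ♙ ·│2
1│♖ ♘ ♗ ♕ · ♗ ♘ ♖│1
  ─────────────────
  a b c d e f g h


a1, h1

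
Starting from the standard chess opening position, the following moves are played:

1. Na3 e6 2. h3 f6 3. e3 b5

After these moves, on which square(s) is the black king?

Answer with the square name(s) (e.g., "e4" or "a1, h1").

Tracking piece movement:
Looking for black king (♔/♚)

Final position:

  a b c d e f g h
  ─────────────────
8│♜ ♞ ♝ ♛ ♚ ♝ ♞ ♜│8
7│♟ · ♟ ♟ · · ♟ ♟│7
6│· · · · ♟ ♟ · ·│6
5│· ♟ · · · · · ·│5
4│· · · · · · · ·│4
3│♘ · · · ♙ · · ♙│3
2│♙ ♙ ♙ ♙ · ♙ ♙ ·│2
1│♖ · ♗ ♕ ♔ ♗ ♘ ♖│1
  ─────────────────
  a b c d e f g h


e8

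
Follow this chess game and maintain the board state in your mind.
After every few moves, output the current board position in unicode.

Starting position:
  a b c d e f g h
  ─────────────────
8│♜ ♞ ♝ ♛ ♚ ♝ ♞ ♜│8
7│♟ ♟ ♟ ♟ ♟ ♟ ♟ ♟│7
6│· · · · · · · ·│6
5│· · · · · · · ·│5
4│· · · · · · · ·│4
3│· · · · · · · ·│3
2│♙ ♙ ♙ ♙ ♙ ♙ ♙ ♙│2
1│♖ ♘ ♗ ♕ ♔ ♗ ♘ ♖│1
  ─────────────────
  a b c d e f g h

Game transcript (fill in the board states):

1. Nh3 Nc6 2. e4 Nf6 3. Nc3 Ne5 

  a b c d e f g h
  ─────────────────
8│♜ · ♝ ♛ ♚ ♝ · ♜│8
7│♟ ♟ ♟ ♟ ♟ ♟ ♟ ♟│7
6│· · · · · ♞ · ·│6
5│· · · · ♞ · · ·│5
4│· · · · ♙ · · ·│4
3│· · ♘ · · · · ♘│3
2│♙ ♙ ♙ ♙ · ♙ ♙ ♙│2
1│♖ · ♗ ♕ ♔ ♗ · ♖│1
  ─────────────────
  a b c d e f g h

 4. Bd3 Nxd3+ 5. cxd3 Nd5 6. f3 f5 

  a b c d e f g h
  ─────────────────
8│♜ · ♝ ♛ ♚ ♝ · ♜│8
7│♟ ♟ ♟ ♟ ♟ · ♟ ♟│7
6│· · · · · · · ·│6
5│· · · ♞ · ♟ · ·│5
4│· · · · ♙ · · ·│4
3│· · ♘ ♙ · ♙ · ♘│3
2│♙ ♙ · ♙ · · ♙ ♙│2
1│♖ · ♗ ♕ ♔ · · ♖│1
  ─────────────────
  a b c d e f g h

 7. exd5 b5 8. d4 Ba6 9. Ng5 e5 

  a b c d e f g h
  ─────────────────
8│♜ · · ♛ ♚ ♝ · ♜│8
7│♟ · ♟ ♟ · · ♟ ♟│7
6│♝ · · · · · · ·│6
5│· ♟ · ♙ ♟ ♟ ♘ ·│5
4│· · · ♙ · · · ·│4
3│· · ♘ · · ♙ · ·│3
2│♙ ♙ · ♙ · · ♙ ♙│2
1│♖ · ♗ ♕ ♔ · · ♖│1
  ─────────────────
  a b c d e f g h

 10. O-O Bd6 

  a b c d e f g h
  ─────────────────
8│♜ · · ♛ ♚ · · ♜│8
7│♟ · ♟ ♟ · · ♟ ♟│7
6│♝ · · ♝ · · · ·│6
5│· ♟ · ♙ ♟ ♟ ♘ ·│5
4│· · · ♙ · · · ·│4
3│· · ♘ · · ♙ · ·│3
2│♙ ♙ · ♙ · · ♙ ♙│2
1│♖ · ♗ ♕ · ♖ ♔ ·│1
  ─────────────────
  a b c d e f g h


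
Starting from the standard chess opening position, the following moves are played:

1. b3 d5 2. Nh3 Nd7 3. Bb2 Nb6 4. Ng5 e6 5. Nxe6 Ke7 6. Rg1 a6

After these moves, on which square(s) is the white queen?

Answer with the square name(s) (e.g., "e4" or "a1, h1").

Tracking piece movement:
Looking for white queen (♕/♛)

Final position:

  a b c d e f g h
  ─────────────────
8│♜ · ♝ ♛ · ♝ ♞ ♜│8
7│· ♟ ♟ · ♚ ♟ ♟ ♟│7
6│♟ ♞ · · ♘ · · ·│6
5│· · · ♟ · · · ·│5
4│· · · · · · · ·│4
3│· ♙ · · · · · ·│3
2│♙ ♗ ♙ ♙ ♙ ♙ ♙ ♙│2
1│♖ ♘ · ♕ ♔ ♗ ♖ ·│1
  ─────────────────
  a b c d e f g h


d1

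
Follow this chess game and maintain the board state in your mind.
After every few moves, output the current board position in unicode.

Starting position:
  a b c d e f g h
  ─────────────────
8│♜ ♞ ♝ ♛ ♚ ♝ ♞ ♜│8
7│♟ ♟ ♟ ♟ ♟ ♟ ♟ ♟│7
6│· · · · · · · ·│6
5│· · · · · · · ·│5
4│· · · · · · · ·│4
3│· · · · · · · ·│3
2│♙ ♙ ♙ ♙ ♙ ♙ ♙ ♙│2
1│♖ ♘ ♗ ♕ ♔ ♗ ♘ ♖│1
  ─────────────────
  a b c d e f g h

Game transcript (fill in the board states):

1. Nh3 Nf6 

  a b c d e f g h
  ─────────────────
8│♜ ♞ ♝ ♛ ♚ ♝ · ♜│8
7│♟ ♟ ♟ ♟ ♟ ♟ ♟ ♟│7
6│· · · · · ♞ · ·│6
5│· · · · · · · ·│5
4│· · · · · · · ·│4
3│· · · · · · · ♘│3
2│♙ ♙ ♙ ♙ ♙ ♙ ♙ ♙│2
1│♖ ♘ ♗ ♕ ♔ ♗ · ♖│1
  ─────────────────
  a b c d e f g h

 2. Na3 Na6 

  a b c d e f g h
  ─────────────────
8│♜ · ♝ ♛ ♚ ♝ · ♜│8
7│♟ ♟ ♟ ♟ ♟ ♟ ♟ ♟│7
6│♞ · · · · ♞ · ·│6
5│· · · · · · · ·│5
4│· · · · · · · ·│4
3│♘ · · · · · · ♘│3
2│♙ ♙ ♙ ♙ ♙ ♙ ♙ ♙│2
1│♖ · ♗ ♕ ♔ ♗ · ♖│1
  ─────────────────
  a b c d e f g h

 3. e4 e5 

  a b c d e f g h
  ─────────────────
8│♜ · ♝ ♛ ♚ ♝ · ♜│8
7│♟ ♟ ♟ ♟ · ♟ ♟ ♟│7
6│♞ · · · · ♞ · ·│6
5│· · · · ♟ · · ·│5
4│· · · · ♙ · · ·│4
3│♘ · · · · · · ♘│3
2│♙ ♙ ♙ ♙ · ♙ ♙ ♙│2
1│♖ · ♗ ♕ ♔ ♗ · ♖│1
  ─────────────────
  a b c d e f g h

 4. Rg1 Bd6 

  a b c d e f g h
  ─────────────────
8│♜ · ♝ ♛ ♚ · · ♜│8
7│♟ ♟ ♟ ♟ · ♟ ♟ ♟│7
6│♞ · · ♝ · ♞ · ·│6
5│· · · · ♟ · · ·│5
4│· · · · ♙ · · ·│4
3│♘ · · · · · · ♘│3
2│♙ ♙ ♙ ♙ · ♙ ♙ ♙│2
1│♖ · ♗ ♕ ♔ ♗ ♖ ·│1
  ─────────────────
  a b c d e f g h

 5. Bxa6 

  a b c d e f g h
  ─────────────────
8│♜ · ♝ ♛ ♚ · · ♜│8
7│♟ ♟ ♟ ♟ · ♟ ♟ ♟│7
6│♗ · · ♝ · ♞ · ·│6
5│· · · · ♟ · · ·│5
4│· · · · ♙ · · ·│4
3│♘ · · · · · · ♘│3
2│♙ ♙ ♙ ♙ · ♙ ♙ ♙│2
1│♖ · ♗ ♕ ♔ · ♖ ·│1
  ─────────────────
  a b c d e f g h


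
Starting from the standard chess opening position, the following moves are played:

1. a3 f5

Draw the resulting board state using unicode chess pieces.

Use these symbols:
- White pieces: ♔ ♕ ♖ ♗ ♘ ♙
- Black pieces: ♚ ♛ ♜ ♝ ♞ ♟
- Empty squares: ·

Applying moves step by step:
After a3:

♜ ♞ ♝ ♛ ♚ ♝ ♞ ♜
♟ ♟ ♟ ♟ ♟ ♟ ♟ ♟
· · · · · · · ·
· · · · · · · ·
· · · · · · · ·
♙ · · · · · · ·
· ♙ ♙ ♙ ♙ ♙ ♙ ♙
♖ ♘ ♗ ♕ ♔ ♗ ♘ ♖


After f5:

♜ ♞ ♝ ♛ ♚ ♝ ♞ ♜
♟ ♟ ♟ ♟ ♟ · ♟ ♟
· · · · · · · ·
· · · · · ♟ · ·
· · · · · · · ·
♙ · · · · · · ·
· ♙ ♙ ♙ ♙ ♙ ♙ ♙
♖ ♘ ♗ ♕ ♔ ♗ ♘ ♖



  a b c d e f g h
  ─────────────────
8│♜ ♞ ♝ ♛ ♚ ♝ ♞ ♜│8
7│♟ ♟ ♟ ♟ ♟ · ♟ ♟│7
6│· · · · · · · ·│6
5│· · · · · ♟ · ·│5
4│· · · · · · · ·│4
3│♙ · · · · · · ·│3
2│· ♙ ♙ ♙ ♙ ♙ ♙ ♙│2
1│♖ ♘ ♗ ♕ ♔ ♗ ♘ ♖│1
  ─────────────────
  a b c d e f g h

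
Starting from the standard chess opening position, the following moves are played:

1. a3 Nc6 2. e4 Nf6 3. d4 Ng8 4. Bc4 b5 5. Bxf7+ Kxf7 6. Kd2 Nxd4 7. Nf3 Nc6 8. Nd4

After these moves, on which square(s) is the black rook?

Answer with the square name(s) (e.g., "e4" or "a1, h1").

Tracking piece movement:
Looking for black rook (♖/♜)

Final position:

  a b c d e f g h
  ─────────────────
8│♜ · ♝ ♛ · ♝ ♞ ♜│8
7│♟ · ♟ ♟ ♟ ♚ ♟ ♟│7
6│· · ♞ · · · · ·│6
5│· ♟ · · · · · ·│5
4│· · · ♘ ♙ · · ·│4
3│♙ · · · · · · ·│3
2│· ♙ ♙ ♔ · ♙ ♙ ♙│2
1│♖ ♘ ♗ ♕ · · · ♖│1
  ─────────────────
  a b c d e f g h


a8, h8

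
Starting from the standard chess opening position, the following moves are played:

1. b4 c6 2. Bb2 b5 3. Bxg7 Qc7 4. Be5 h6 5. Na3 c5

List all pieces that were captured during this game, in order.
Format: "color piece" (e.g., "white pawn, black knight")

Tracking captures:
  Bxg7: captured black pawn

black pawn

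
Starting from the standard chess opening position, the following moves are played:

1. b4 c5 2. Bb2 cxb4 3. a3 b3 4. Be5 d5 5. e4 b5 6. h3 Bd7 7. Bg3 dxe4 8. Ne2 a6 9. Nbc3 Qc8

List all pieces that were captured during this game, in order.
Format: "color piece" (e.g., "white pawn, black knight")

Tracking captures:
  cxb4: captured white pawn
  dxe4: captured white pawn

white pawn, white pawn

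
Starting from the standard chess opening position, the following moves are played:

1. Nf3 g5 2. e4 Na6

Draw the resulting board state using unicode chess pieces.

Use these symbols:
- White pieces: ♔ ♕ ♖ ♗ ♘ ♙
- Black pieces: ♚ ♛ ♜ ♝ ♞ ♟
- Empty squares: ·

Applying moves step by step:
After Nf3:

♜ ♞ ♝ ♛ ♚ ♝ ♞ ♜
♟ ♟ ♟ ♟ ♟ ♟ ♟ ♟
· · · · · · · ·
· · · · · · · ·
· · · · · · · ·
· · · · · ♘ · ·
♙ ♙ ♙ ♙ ♙ ♙ ♙ ♙
♖ ♘ ♗ ♕ ♔ ♗ · ♖


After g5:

♜ ♞ ♝ ♛ ♚ ♝ ♞ ♜
♟ ♟ ♟ ♟ ♟ ♟ · ♟
· · · · · · · ·
· · · · · · ♟ ·
· · · · · · · ·
· · · · · ♘ · ·
♙ ♙ ♙ ♙ ♙ ♙ ♙ ♙
♖ ♘ ♗ ♕ ♔ ♗ · ♖


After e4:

♜ ♞ ♝ ♛ ♚ ♝ ♞ ♜
♟ ♟ ♟ ♟ ♟ ♟ · ♟
· · · · · · · ·
· · · · · · ♟ ·
· · · · ♙ · · ·
· · · · · ♘ · ·
♙ ♙ ♙ ♙ · ♙ ♙ ♙
♖ ♘ ♗ ♕ ♔ ♗ · ♖


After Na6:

♜ · ♝ ♛ ♚ ♝ ♞ ♜
♟ ♟ ♟ ♟ ♟ ♟ · ♟
♞ · · · · · · ·
· · · · · · ♟ ·
· · · · ♙ · · ·
· · · · · ♘ · ·
♙ ♙ ♙ ♙ · ♙ ♙ ♙
♖ ♘ ♗ ♕ ♔ ♗ · ♖



  a b c d e f g h
  ─────────────────
8│♜ · ♝ ♛ ♚ ♝ ♞ ♜│8
7│♟ ♟ ♟ ♟ ♟ ♟ · ♟│7
6│♞ · · · · · · ·│6
5│· · · · · · ♟ ·│5
4│· · · · ♙ · · ·│4
3│· · · · · ♘ · ·│3
2│♙ ♙ ♙ ♙ · ♙ ♙ ♙│2
1│♖ ♘ ♗ ♕ ♔ ♗ · ♖│1
  ─────────────────
  a b c d e f g h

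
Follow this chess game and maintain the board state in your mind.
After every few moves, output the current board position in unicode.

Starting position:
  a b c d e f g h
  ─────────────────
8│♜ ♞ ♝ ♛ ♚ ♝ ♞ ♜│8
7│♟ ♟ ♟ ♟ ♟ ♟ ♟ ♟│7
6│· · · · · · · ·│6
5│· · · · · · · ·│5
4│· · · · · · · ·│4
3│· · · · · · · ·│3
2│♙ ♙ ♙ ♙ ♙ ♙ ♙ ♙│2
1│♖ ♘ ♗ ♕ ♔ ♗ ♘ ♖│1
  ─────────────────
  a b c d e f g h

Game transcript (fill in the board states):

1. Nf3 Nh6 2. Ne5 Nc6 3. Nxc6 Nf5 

  a b c d e f g h
  ─────────────────
8│♜ · ♝ ♛ ♚ ♝ · ♜│8
7│♟ ♟ ♟ ♟ ♟ ♟ ♟ ♟│7
6│· · ♘ · · · · ·│6
5│· · · · · ♞ · ·│5
4│· · · · · · · ·│4
3│· · · · · · · ·│3
2│♙ ♙ ♙ ♙ ♙ ♙ ♙ ♙│2
1│♖ ♘ ♗ ♕ ♔ ♗ · ♖│1
  ─────────────────
  a b c d e f g h

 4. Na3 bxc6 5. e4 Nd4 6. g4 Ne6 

  a b c d e f g h
  ─────────────────
8│♜ · ♝ ♛ ♚ ♝ · ♜│8
7│♟ · ♟ ♟ ♟ ♟ ♟ ♟│7
6│· · ♟ · ♞ · · ·│6
5│· · · · · · · ·│5
4│· · · · ♙ · ♙ ·│4
3│♘ · · · · · · ·│3
2│♙ ♙ ♙ ♙ · ♙ · ♙│2
1│♖ · ♗ ♕ ♔ ♗ · ♖│1
  ─────────────────
  a b c d e f g h

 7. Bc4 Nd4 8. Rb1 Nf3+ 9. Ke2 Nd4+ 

  a b c d e f g h
  ─────────────────
8│♜ · ♝ ♛ ♚ ♝ · ♜│8
7│♟ · ♟ ♟ ♟ ♟ ♟ ♟│7
6│· · ♟ · · · · ·│6
5│· · · · · · · ·│5
4│· · ♗ ♞ ♙ · ♙ ·│4
3│♘ · · · · · · ·│3
2│♙ ♙ ♙ ♙ ♔ ♙ · ♙│2
1│· ♖ ♗ ♕ · · · ♖│1
  ─────────────────
  a b c d e f g h

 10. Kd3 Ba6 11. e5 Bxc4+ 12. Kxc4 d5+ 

  a b c d e f g h
  ─────────────────
8│♜ · · ♛ ♚ ♝ · ♜│8
7│♟ · ♟ · ♟ ♟ ♟ ♟│7
6│· · ♟ · · · · ·│6
5│· · · ♟ ♙ · · ·│5
4│· · ♔ ♞ · · ♙ ·│4
3│♘ · · · · · · ·│3
2│♙ ♙ ♙ ♙ · ♙ · ♙│2
1│· ♖ ♗ ♕ · · · ♖│1
  ─────────────────
  a b c d e f g h

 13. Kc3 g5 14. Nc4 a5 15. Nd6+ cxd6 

  a b c d e f g h
  ─────────────────
8│♜ · · ♛ ♚ ♝ · ♜│8
7│· · · · ♟ ♟ · ♟│7
6│· · ♟ ♟ · · · ·│6
5│♟ · · ♟ ♙ · ♟ ·│5
4│· · · ♞ · · ♙ ·│4
3│· · ♔ · · · · ·│3
2│♙ ♙ ♙ ♙ · ♙ · ♙│2
1│· ♖ ♗ ♕ · · · ♖│1
  ─────────────────
  a b c d e f g h



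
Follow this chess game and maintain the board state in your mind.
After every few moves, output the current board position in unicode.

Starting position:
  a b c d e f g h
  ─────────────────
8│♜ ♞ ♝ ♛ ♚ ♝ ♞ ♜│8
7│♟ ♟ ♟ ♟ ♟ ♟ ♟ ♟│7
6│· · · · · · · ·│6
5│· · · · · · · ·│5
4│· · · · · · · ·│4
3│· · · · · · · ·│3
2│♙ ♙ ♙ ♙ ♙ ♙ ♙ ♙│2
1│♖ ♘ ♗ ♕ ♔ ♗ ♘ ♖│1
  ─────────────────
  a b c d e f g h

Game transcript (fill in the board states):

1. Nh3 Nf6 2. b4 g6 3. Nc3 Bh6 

  a b c d e f g h
  ─────────────────
8│♜ ♞ ♝ ♛ ♚ · · ♜│8
7│♟ ♟ ♟ ♟ ♟ ♟ · ♟│7
6│· · · · · ♞ ♟ ♝│6
5│· · · · · · · ·│5
4│· ♙ · · · · · ·│4
3│· · ♘ · · · · ♘│3
2│♙ · ♙ ♙ ♙ ♙ ♙ ♙│2
1│♖ · ♗ ♕ ♔ ♗ · ♖│1
  ─────────────────
  a b c d e f g h

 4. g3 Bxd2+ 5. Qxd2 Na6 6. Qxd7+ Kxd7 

  a b c d e f g h
  ─────────────────
8│♜ · ♝ ♛ · · · ♜│8
7│♟ ♟ ♟ ♚ ♟ ♟ · ♟│7
6│♞ · · · · ♞ ♟ ·│6
5│· · · · · · · ·│5
4│· ♙ · · · · · ·│4
3│· · ♘ · · · ♙ ♘│3
2│♙ · ♙ · ♙ ♙ · ♙│2
1│♖ · ♗ · ♔ ♗ · ♖│1
  ─────────────────
  a b c d e f g h

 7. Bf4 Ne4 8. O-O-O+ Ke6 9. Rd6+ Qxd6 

  a b c d e f g h
  ─────────────────
8│♜ · ♝ · · · · ♜│8
7│♟ ♟ ♟ · ♟ ♟ · ♟│7
6│♞ · · ♛ ♚ · ♟ ·│6
5│· · · · · · · ·│5
4│· ♙ · · ♞ ♗ · ·│4
3│· · ♘ · · · ♙ ♘│3
2│♙ · ♙ · ♙ ♙ · ♙│2
1│· · ♔ · · ♗ · ♖│1
  ─────────────────
  a b c d e f g h

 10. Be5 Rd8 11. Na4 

  a b c d e f g h
  ─────────────────
8│♜ · ♝ ♜ · · · ·│8
7│♟ ♟ ♟ · ♟ ♟ · ♟│7
6│♞ · · ♛ ♚ · ♟ ·│6
5│· · · · ♗ · · ·│5
4│♘ ♙ · · ♞ · · ·│4
3│· · · · · · ♙ ♘│3
2│♙ · ♙ · ♙ ♙ · ♙│2
1│· · ♔ · · ♗ · ♖│1
  ─────────────────
  a b c d e f g h


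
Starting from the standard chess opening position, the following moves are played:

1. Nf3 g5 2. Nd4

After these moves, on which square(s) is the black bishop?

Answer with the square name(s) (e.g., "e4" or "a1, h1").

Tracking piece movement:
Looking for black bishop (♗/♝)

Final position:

  a b c d e f g h
  ─────────────────
8│♜ ♞ ♝ ♛ ♚ ♝ ♞ ♜│8
7│♟ ♟ ♟ ♟ ♟ ♟ · ♟│7
6│· · · · · · · ·│6
5│· · · · · · ♟ ·│5
4│· · · ♘ · · · ·│4
3│· · · · · · · ·│3
2│♙ ♙ ♙ ♙ ♙ ♙ ♙ ♙│2
1│♖ ♘ ♗ ♕ ♔ ♗ · ♖│1
  ─────────────────
  a b c d e f g h


c8, f8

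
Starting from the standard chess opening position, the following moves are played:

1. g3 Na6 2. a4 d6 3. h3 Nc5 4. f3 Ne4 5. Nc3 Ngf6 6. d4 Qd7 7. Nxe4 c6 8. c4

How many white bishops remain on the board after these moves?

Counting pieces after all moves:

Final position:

  a b c d e f g h
  ─────────────────
8│♜ · ♝ · ♚ ♝ · ♜│8
7│♟ ♟ · ♛ ♟ ♟ ♟ ♟│7
6│· · ♟ ♟ · ♞ · ·│6
5│· · · · · · · ·│5
4│♙ · ♙ ♙ ♘ · · ·│4
3│· · · · · ♙ ♙ ♙│3
2│· ♙ · · ♙ · · ·│2
1│♖ · ♗ ♕ ♔ ♗ ♘ ♖│1
  ─────────────────
  a b c d e f g h


2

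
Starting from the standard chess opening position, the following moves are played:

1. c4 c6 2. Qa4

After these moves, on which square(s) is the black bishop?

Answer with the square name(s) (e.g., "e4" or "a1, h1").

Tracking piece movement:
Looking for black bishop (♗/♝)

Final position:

  a b c d e f g h
  ─────────────────
8│♜ ♞ ♝ ♛ ♚ ♝ ♞ ♜│8
7│♟ ♟ · ♟ ♟ ♟ ♟ ♟│7
6│· · ♟ · · · · ·│6
5│· · · · · · · ·│5
4│♕ · ♙ · · · · ·│4
3│· · · · · · · ·│3
2│♙ ♙ · ♙ ♙ ♙ ♙ ♙│2
1│♖ ♘ ♗ · ♔ ♗ ♘ ♖│1
  ─────────────────
  a b c d e f g h


c8, f8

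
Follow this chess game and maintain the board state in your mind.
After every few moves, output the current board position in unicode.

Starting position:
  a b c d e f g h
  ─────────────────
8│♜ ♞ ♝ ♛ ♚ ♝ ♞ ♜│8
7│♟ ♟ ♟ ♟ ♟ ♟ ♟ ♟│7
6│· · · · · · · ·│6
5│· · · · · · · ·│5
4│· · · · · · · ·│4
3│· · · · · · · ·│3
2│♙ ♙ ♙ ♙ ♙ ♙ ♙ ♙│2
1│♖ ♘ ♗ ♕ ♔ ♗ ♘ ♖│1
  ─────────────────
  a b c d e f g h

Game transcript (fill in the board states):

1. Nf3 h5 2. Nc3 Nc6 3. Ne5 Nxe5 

  a b c d e f g h
  ─────────────────
8│♜ · ♝ ♛ ♚ ♝ ♞ ♜│8
7│♟ ♟ ♟ ♟ ♟ ♟ ♟ ·│7
6│· · · · · · · ·│6
5│· · · · ♞ · · ♟│5
4│· · · · · · · ·│4
3│· · ♘ · · · · ·│3
2│♙ ♙ ♙ ♙ ♙ ♙ ♙ ♙│2
1│♖ · ♗ ♕ ♔ ♗ · ♖│1
  ─────────────────
  a b c d e f g h

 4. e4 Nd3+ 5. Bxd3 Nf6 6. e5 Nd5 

  a b c d e f g h
  ─────────────────
8│♜ · ♝ ♛ ♚ ♝ · ♜│8
7│♟ ♟ ♟ ♟ ♟ ♟ ♟ ·│7
6│· · · · · · · ·│6
5│· · · ♞ ♙ · · ♟│5
4│· · · · · · · ·│4
3│· · ♘ ♗ · · · ·│3
2│♙ ♙ ♙ ♙ · ♙ ♙ ♙│2
1│♖ · ♗ ♕ ♔ · · ♖│1
  ─────────────────
  a b c d e f g h

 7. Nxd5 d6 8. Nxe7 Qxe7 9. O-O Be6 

  a b c d e f g h
  ─────────────────
8│♜ · · · ♚ ♝ · ♜│8
7│♟ ♟ ♟ · ♛ ♟ ♟ ·│7
6│· · · ♟ ♝ · · ·│6
5│· · · · ♙ · · ♟│5
4│· · · · · · · ·│4
3│· · · ♗ · · · ·│3
2│♙ ♙ ♙ ♙ · ♙ ♙ ♙│2
1│♖ · ♗ ♕ · ♖ ♔ ·│1
  ─────────────────
  a b c d e f g h

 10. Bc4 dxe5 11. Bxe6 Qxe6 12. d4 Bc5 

  a b c d e f g h
  ─────────────────
8│♜ · · · ♚ · · ♜│8
7│♟ ♟ ♟ · · ♟ ♟ ·│7
6│· · · · ♛ · · ·│6
5│· · ♝ · ♟ · · ♟│5
4│· · · ♙ · · · ·│4
3│· · · · · · · ·│3
2│♙ ♙ ♙ · · ♙ ♙ ♙│2
1│♖ · ♗ ♕ · ♖ ♔ ·│1
  ─────────────────
  a b c d e f g h



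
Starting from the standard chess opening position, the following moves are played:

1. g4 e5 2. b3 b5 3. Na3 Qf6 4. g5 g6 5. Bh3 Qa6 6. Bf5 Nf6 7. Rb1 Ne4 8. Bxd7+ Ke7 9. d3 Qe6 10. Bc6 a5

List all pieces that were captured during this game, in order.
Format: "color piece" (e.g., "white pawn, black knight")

Tracking captures:
  Bxd7+: captured black pawn

black pawn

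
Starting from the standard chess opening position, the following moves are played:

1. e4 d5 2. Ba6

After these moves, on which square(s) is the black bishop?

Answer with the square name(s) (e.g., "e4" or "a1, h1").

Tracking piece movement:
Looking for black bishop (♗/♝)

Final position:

  a b c d e f g h
  ─────────────────
8│♜ ♞ ♝ ♛ ♚ ♝ ♞ ♜│8
7│♟ ♟ ♟ · ♟ ♟ ♟ ♟│7
6│♗ · · · · · · ·│6
5│· · · ♟ · · · ·│5
4│· · · · ♙ · · ·│4
3│· · · · · · · ·│3
2│♙ ♙ ♙ ♙ · ♙ ♙ ♙│2
1│♖ ♘ ♗ ♕ ♔ · ♘ ♖│1
  ─────────────────
  a b c d e f g h


c8, f8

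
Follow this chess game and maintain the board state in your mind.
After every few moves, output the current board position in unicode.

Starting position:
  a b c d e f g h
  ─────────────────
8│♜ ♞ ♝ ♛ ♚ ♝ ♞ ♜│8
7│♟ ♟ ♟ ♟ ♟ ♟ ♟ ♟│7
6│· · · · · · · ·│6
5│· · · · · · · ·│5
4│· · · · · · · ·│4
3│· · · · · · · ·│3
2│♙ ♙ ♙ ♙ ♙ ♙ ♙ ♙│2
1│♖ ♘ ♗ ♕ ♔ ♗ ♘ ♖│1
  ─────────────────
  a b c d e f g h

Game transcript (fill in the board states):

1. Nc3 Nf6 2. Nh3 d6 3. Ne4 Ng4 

  a b c d e f g h
  ─────────────────
8│♜ ♞ ♝ ♛ ♚ ♝ · ♜│8
7│♟ ♟ ♟ · ♟ ♟ ♟ ♟│7
6│· · · ♟ · · · ·│6
5│· · · · · · · ·│5
4│· · · · ♘ · ♞ ·│4
3│· · · · · · · ♘│3
2│♙ ♙ ♙ ♙ ♙ ♙ ♙ ♙│2
1│♖ · ♗ ♕ ♔ ♗ · ♖│1
  ─────────────────
  a b c d e f g h

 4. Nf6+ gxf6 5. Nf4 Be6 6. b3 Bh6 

  a b c d e f g h
  ─────────────────
8│♜ ♞ · ♛ ♚ · · ♜│8
7│♟ ♟ ♟ · ♟ ♟ · ♟│7
6│· · · ♟ ♝ ♟ · ♝│6
5│· · · · · · · ·│5
4│· · · · · ♘ ♞ ·│4
3│· ♙ · · · · · ·│3
2│♙ · ♙ ♙ ♙ ♙ ♙ ♙│2
1│♖ · ♗ ♕ ♔ ♗ · ♖│1
  ─────────────────
  a b c d e f g h

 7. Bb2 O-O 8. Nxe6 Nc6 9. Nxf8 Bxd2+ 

  a b c d e f g h
  ─────────────────
8│♜ · · ♛ · ♘ ♚ ·│8
7│♟ ♟ ♟ · ♟ ♟ · ♟│7
6│· · ♞ ♟ · ♟ · ·│6
5│· · · · · · · ·│5
4│· · · · · · ♞ ·│4
3│· ♙ · · · · · ·│3
2│♙ ♗ ♙ ♝ ♙ ♙ ♙ ♙│2
1│♖ · · ♕ ♔ ♗ · ♖│1
  ─────────────────
  a b c d e f g h

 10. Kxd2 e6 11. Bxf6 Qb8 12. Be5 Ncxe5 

  a b c d e f g h
  ─────────────────
8│♜ ♛ · · · ♘ ♚ ·│8
7│♟ ♟ ♟ · · ♟ · ♟│7
6│· · · ♟ ♟ · · ·│6
5│· · · · ♞ · · ·│5
4│· · · · · · ♞ ·│4
3│· ♙ · · · · · ·│3
2│♙ · ♙ ♔ ♙ ♙ ♙ ♙│2
1│♖ · · ♕ · ♗ · ♖│1
  ─────────────────
  a b c d e f g h

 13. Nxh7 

  a b c d e f g h
  ─────────────────
8│♜ ♛ · · · · ♚ ·│8
7│♟ ♟ ♟ · · ♟ · ♘│7
6│· · · ♟ ♟ · · ·│6
5│· · · · ♞ · · ·│5
4│· · · · · · ♞ ·│4
3│· ♙ · · · · · ·│3
2│♙ · ♙ ♔ ♙ ♙ ♙ ♙│2
1│♖ · · ♕ · ♗ · ♖│1
  ─────────────────
  a b c d e f g h


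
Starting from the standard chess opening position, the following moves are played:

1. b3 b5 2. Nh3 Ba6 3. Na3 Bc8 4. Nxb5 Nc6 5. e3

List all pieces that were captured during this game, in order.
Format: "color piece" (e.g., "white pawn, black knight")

Tracking captures:
  Nxb5: captured black pawn

black pawn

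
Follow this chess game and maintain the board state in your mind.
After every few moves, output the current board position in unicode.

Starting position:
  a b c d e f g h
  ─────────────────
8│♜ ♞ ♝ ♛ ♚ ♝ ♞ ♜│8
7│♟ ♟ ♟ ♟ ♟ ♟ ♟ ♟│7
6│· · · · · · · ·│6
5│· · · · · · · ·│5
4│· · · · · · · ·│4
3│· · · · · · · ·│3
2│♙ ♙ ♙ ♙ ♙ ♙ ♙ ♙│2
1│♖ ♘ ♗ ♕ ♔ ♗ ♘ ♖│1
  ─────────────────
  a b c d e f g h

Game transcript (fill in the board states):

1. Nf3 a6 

  a b c d e f g h
  ─────────────────
8│♜ ♞ ♝ ♛ ♚ ♝ ♞ ♜│8
7│· ♟ ♟ ♟ ♟ ♟ ♟ ♟│7
6│♟ · · · · · · ·│6
5│· · · · · · · ·│5
4│· · · · · · · ·│4
3│· · · · · ♘ · ·│3
2│♙ ♙ ♙ ♙ ♙ ♙ ♙ ♙│2
1│♖ ♘ ♗ ♕ ♔ ♗ · ♖│1
  ─────────────────
  a b c d e f g h

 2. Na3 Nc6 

  a b c d e f g h
  ─────────────────
8│♜ · ♝ ♛ ♚ ♝ ♞ ♜│8
7│· ♟ ♟ ♟ ♟ ♟ ♟ ♟│7
6│♟ · ♞ · · · · ·│6
5│· · · · · · · ·│5
4│· · · · · · · ·│4
3│♘ · · · · ♘ · ·│3
2│♙ ♙ ♙ ♙ ♙ ♙ ♙ ♙│2
1│♖ · ♗ ♕ ♔ ♗ · ♖│1
  ─────────────────
  a b c d e f g h

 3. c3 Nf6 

  a b c d e f g h
  ─────────────────
8│♜ · ♝ ♛ ♚ ♝ · ♜│8
7│· ♟ ♟ ♟ ♟ ♟ ♟ ♟│7
6│♟ · ♞ · · ♞ · ·│6
5│· · · · · · · ·│5
4│· · · · · · · ·│4
3│♘ · ♙ · · ♘ · ·│3
2│♙ ♙ · ♙ ♙ ♙ ♙ ♙│2
1│♖ · ♗ ♕ ♔ ♗ · ♖│1
  ─────────────────
  a b c d e f g h

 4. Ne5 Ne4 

  a b c d e f g h
  ─────────────────
8│♜ · ♝ ♛ ♚ ♝ · ♜│8
7│· ♟ ♟ ♟ ♟ ♟ ♟ ♟│7
6│♟ · ♞ · · · · ·│6
5│· · · · ♘ · · ·│5
4│· · · · ♞ · · ·│4
3│♘ · ♙ · · · · ·│3
2│♙ ♙ · ♙ ♙ ♙ ♙ ♙│2
1│♖ · ♗ ♕ ♔ ♗ · ♖│1
  ─────────────────
  a b c d e f g h

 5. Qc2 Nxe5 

  a b c d e f g h
  ─────────────────
8│♜ · ♝ ♛ ♚ ♝ · ♜│8
7│· ♟ ♟ ♟ ♟ ♟ ♟ ♟│7
6│♟ · · · · · · ·│6
5│· · · · ♞ · · ·│5
4│· · · · ♞ · · ·│4
3│♘ · ♙ · · · · ·│3
2│♙ ♙ ♕ ♙ ♙ ♙ ♙ ♙│2
1│♖ · ♗ · ♔ ♗ · ♖│1
  ─────────────────
  a b c d e f g h

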